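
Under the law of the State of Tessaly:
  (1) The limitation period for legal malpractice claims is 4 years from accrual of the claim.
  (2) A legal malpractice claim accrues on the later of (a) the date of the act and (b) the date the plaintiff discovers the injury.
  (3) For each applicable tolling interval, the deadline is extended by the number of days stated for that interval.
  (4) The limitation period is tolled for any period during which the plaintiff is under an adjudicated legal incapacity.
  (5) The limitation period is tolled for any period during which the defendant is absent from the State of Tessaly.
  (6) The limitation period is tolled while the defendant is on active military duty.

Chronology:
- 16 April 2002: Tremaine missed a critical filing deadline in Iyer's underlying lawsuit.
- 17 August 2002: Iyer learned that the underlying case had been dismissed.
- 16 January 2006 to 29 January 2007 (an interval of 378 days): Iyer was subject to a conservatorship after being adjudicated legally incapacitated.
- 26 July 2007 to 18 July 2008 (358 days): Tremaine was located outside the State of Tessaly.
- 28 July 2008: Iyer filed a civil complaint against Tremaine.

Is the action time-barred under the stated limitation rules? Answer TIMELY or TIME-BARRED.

Because discovery on 17 August 2002 post-dates the 16 April 2002 act, accrual under the later-of rule falls on 17 August 2002.
Adding the 4 years base period to 17 August 2002 gives a deadline of 17 August 2006, before any tolling.
The plaintiff's legal incapacity from 16 January 2006 to 29 January 2007 tolled the period for 378 days, extending the deadline to 30 August 2007.
The period was tolled for 358 days by the defendant's absence from the jurisdiction (26 July 2007 to 18 July 2008), pushing the deadline to 22 August 2008.
Filing on 28 July 2008 beat the 22 August 2008 deadline — the action is timely.

TIMELY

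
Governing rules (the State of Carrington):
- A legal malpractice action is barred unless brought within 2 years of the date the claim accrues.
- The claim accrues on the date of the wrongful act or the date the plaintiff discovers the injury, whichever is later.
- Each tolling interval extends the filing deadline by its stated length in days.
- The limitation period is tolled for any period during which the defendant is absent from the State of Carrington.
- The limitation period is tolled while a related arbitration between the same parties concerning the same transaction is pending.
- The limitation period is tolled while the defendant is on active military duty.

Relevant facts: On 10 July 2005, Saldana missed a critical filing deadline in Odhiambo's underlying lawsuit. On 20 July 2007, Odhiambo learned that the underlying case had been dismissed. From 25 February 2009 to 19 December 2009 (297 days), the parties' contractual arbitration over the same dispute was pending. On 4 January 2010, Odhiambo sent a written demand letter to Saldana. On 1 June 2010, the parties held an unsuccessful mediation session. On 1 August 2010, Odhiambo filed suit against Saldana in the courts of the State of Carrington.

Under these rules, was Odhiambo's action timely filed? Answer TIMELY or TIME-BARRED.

TIME-BARRED

Taking the later of the act (10 July 2005) and discovery (20 July 2007), the claim accrued on 20 July 2007.
Adding the 2 years base period to 20 July 2007 gives a deadline of 20 July 2009, before any tolling.
The period was tolled for 297 days by the pending related arbitration (25 February 2009 to 19 December 2009), pushing the deadline to 13 May 2010.
None of the other events listed affects the running of the period under the stated rules.
Odhiambo filed on 1 August 2010, after the 13 May 2010 deadline, so the action is time-barred.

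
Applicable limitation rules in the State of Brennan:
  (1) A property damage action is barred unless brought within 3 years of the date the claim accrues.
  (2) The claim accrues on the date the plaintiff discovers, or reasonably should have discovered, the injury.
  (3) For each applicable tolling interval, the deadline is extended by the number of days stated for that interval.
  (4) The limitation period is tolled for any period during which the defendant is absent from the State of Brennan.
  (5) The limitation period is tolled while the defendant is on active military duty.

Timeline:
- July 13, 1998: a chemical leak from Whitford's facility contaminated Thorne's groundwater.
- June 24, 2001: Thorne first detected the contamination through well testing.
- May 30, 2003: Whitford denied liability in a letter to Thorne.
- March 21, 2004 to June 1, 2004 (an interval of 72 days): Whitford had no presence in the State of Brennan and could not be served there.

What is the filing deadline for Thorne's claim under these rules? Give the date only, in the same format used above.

Under the discovery rule, the claim accrued on June 24, 2001, when Thorne discovered the injury — not on the July 13, 1998 date of the underlying act.
3 years from June 24, 2001 is June 24, 2004.
Because the defendant's absence from the jurisdiction ran from March 21, 2004 to June 1, 2004, the deadline is extended by 72 days to September 4, 2004.
None of the other events listed affects the running of the period under the stated rules.

September 4, 2004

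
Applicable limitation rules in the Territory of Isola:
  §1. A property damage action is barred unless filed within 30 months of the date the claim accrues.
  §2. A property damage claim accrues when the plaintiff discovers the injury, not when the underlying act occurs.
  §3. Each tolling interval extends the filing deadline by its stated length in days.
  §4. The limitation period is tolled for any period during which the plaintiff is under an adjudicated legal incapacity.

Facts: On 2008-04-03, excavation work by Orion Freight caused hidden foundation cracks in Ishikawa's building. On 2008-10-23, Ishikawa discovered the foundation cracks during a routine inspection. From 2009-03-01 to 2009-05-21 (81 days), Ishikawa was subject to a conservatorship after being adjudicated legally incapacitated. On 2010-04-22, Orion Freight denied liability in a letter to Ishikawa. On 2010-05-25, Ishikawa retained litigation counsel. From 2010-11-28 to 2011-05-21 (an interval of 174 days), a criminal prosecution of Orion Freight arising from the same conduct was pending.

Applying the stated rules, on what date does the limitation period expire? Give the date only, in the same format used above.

2011-07-13

Under the discovery rule, the claim accrued on 2008-10-23, when Ishikawa discovered the injury — not on the 2008-04-03 date of the underlying act.
Adding the 30 months base period to 2008-10-23 gives a deadline of 2011-04-23, before any tolling.
Because the plaintiff's legal incapacity ran from 2009-03-01 to 2009-05-21, the deadline is extended by 81 days to 2011-07-13.
The pending criminal prosecution from 2010-11-28 to 2011-05-21 does not toll the period, because no stated rule makes a criminal prosecution a tolling event.
None of the other events listed affects the running of the period under the stated rules.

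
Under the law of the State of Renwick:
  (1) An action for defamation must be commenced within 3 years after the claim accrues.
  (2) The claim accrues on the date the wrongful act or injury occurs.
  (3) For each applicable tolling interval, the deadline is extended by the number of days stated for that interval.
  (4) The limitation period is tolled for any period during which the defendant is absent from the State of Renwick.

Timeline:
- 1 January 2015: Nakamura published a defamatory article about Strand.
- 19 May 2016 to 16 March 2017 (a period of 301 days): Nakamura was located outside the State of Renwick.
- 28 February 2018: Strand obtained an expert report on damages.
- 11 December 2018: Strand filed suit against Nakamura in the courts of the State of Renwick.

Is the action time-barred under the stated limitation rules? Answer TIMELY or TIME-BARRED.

TIME-BARRED

The claim accrued on 1 January 2015, when the wrongful act occurred.
3 years from 1 January 2015 is 1 January 2018.
Because the defendant's absence from the jurisdiction ran from 19 May 2016 to 16 March 2017, the deadline is extended by 301 days to 29 October 2018.
None of the other events listed affects the running of the period under the stated rules.
Strand filed on 11 December 2018, after the 29 October 2018 deadline, so the action is time-barred.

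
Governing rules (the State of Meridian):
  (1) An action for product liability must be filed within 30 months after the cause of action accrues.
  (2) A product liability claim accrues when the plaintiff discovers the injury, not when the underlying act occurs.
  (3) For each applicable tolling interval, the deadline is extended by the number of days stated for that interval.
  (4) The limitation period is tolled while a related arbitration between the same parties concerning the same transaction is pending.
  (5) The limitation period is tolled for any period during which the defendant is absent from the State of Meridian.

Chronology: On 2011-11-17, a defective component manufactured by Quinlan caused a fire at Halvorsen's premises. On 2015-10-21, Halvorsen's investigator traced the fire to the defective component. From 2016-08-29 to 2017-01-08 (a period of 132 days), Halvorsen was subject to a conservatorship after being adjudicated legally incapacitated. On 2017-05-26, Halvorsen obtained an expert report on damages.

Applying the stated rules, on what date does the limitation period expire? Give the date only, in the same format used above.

The claim did not accrue until Halvorsen discovered the injury on 2015-10-21; the 2011-11-17 act date does not start the clock under the stated rule.
The untolled deadline — 30 months after 2015-10-21 — is 2018-04-21.
No stated provision tolls the period for the plaintiff's incapacity, so the interval from 2016-08-29 to 2017-01-08 has no effect on the deadline.
None of the other events listed affects the running of the period under the stated rules.

2018-04-21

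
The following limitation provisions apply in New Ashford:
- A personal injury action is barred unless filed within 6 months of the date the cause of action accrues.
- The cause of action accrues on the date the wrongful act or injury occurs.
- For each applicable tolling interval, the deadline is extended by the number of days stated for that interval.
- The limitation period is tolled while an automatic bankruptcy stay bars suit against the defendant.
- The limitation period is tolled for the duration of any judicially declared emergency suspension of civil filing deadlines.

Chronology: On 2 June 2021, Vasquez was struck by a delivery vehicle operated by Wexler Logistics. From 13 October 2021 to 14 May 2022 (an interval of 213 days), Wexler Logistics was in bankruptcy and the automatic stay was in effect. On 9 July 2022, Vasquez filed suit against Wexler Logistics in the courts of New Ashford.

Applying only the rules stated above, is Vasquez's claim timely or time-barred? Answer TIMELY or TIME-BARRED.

TIME-BARRED

The claim accrued on 2 June 2021, when the wrongful act occurred.
6 months from 2 June 2021 is 2 December 2021.
The period was tolled for 213 days by the automatic bankruptcy stay (13 October 2021 to 14 May 2022), pushing the deadline to 3 July 2022.
Filing on 9 July 2022 missed the 3 July 2022 deadline — the action is time-barred.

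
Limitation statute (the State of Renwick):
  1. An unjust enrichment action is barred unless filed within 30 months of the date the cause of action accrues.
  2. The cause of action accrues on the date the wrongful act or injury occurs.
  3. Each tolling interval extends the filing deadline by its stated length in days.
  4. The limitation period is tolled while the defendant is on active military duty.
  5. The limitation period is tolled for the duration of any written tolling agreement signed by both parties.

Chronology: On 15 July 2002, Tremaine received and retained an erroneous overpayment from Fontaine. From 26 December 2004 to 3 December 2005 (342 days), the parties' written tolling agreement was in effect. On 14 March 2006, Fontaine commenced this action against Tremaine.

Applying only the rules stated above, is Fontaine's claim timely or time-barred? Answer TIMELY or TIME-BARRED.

The cause of action accrued on 15 July 2002, the date of the act.
Adding the 30 months base period to 15 July 2002 gives a deadline of 15 January 2005, before any tolling.
The written tolling agreement from 26 December 2004 to 3 December 2005 tolled the period for 342 days, extending the deadline to 23 December 2005.
Filing on 14 March 2006 missed the 23 December 2005 deadline — the action is time-barred.

TIME-BARRED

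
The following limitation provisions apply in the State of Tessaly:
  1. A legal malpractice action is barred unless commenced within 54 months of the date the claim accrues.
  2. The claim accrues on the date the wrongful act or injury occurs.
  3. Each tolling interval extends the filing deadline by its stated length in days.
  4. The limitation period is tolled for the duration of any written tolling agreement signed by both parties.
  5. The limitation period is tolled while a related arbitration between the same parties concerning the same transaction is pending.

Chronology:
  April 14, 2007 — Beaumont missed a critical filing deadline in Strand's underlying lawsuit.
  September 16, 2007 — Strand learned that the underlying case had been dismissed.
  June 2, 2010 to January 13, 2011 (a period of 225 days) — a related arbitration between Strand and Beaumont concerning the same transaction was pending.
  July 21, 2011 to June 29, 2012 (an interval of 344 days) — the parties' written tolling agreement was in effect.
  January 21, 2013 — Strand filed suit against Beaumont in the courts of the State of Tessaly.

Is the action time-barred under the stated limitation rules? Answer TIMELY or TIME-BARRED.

TIMELY

The claim accrued on April 14, 2007, when the wrongful act occurred; under the stated occurrence rule the September 16, 2007 discovery does not delay accrual.
Adding the 54 months base period to April 14, 2007 gives a deadline of October 14, 2011, before any tolling.
The pending related arbitration from June 2, 2010 to January 13, 2011 tolled the period for 225 days, extending the deadline to May 26, 2012.
The period was tolled for 344 days by the written tolling agreement (July 21, 2011 to June 29, 2012), pushing the deadline to May 5, 2013.
The January 21, 2013 filing precedes the May 5, 2013 deadline; the claim is timely.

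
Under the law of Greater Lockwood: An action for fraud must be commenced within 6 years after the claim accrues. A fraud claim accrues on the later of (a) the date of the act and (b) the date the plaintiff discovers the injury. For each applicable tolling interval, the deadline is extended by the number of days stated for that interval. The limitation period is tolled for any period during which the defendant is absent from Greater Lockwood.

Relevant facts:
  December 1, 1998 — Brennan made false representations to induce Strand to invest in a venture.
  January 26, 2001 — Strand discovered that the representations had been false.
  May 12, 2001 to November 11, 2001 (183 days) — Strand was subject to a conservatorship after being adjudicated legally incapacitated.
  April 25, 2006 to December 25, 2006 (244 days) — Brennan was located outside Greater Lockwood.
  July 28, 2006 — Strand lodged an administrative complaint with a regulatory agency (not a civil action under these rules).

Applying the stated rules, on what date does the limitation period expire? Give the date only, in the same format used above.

Because discovery on January 26, 2001 post-dates the December 1, 1998 act, accrual under the later-of rule falls on January 26, 2001.
6 years from January 26, 2001 is January 26, 2007.
The period was tolled for 244 days by the defendant's absence from the jurisdiction (April 25, 2006 to December 25, 2006), pushing the deadline to September 27, 2007.
The plaintiff's legal incapacity from May 12, 2001 to November 11, 2001 does not toll the period, because no stated rule makes the plaintiff's incapacity a tolling event.
None of the other events listed affects the running of the period under the stated rules.

September 27, 2007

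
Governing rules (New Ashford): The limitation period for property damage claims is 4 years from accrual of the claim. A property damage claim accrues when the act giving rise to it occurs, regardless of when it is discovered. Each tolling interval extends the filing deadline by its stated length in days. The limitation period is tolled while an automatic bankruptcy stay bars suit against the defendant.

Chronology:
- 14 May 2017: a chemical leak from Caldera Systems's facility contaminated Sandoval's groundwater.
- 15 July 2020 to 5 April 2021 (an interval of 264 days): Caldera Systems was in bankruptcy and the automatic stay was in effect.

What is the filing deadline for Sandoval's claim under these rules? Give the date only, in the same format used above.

2 February 2022

The claim accrued on 14 May 2017, when the wrongful act occurred.
4 years from 14 May 2017 is 14 May 2021.
The period was tolled for 264 days by the automatic bankruptcy stay (15 July 2020 to 5 April 2021), pushing the deadline to 2 February 2022.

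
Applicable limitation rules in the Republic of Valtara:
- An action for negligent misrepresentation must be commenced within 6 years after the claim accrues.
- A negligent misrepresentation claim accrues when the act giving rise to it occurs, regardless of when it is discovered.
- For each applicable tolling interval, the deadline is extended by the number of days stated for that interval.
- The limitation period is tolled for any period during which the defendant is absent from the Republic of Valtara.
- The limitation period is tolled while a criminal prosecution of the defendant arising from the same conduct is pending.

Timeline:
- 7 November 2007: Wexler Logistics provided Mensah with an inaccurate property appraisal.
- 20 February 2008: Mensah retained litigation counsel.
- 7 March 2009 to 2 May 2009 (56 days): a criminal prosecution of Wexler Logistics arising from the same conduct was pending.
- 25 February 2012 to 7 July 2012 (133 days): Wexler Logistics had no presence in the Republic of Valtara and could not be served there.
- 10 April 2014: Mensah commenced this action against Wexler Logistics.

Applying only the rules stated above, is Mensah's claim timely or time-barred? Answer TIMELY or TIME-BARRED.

TIMELY

The limitation period began to run on 7 November 2007.
The untolled deadline — 6 years after 7 November 2007 — is 7 November 2013.
The period was tolled for 56 days by the pending criminal prosecution (7 March 2009 to 2 May 2009), pushing the deadline to 2 January 2014.
The period was tolled for 133 days by the defendant's absence from the jurisdiction (25 February 2012 to 7 July 2012), pushing the deadline to 15 May 2014.
The other events in the timeline have no effect on the limitation period under the stated rules.
The 10 April 2014 filing precedes the 15 May 2014 deadline; the claim is timely.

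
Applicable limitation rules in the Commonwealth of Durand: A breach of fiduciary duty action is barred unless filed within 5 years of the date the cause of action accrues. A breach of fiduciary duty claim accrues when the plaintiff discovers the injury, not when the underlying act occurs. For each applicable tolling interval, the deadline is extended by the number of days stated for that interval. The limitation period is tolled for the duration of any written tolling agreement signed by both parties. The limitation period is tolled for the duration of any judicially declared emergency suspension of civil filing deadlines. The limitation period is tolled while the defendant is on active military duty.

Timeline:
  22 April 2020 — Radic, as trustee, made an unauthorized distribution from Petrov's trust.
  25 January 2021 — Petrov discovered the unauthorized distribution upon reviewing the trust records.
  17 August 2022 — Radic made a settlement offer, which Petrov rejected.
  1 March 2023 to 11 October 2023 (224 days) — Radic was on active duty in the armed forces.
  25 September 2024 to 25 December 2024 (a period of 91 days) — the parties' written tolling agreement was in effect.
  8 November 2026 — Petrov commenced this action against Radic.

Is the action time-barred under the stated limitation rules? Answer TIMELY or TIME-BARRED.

Accrual is tied to discovery, so the period began on 25 January 2021 rather than on 22 April 2020 when the act occurred.
The untolled deadline — 5 years after 25 January 2021 — is 25 January 2026.
Because the defendant's active military service ran from 1 March 2023 to 11 October 2023, the deadline is extended by 224 days to 6 September 2026.
The period was tolled for 91 days by the written tolling agreement (25 September 2024 to 25 December 2024), pushing the deadline to 6 December 2026.
The other events in the timeline have no effect on the limitation period under the stated rules.
Filing on 8 November 2026 beat the 6 December 2026 deadline — the action is timely.

TIMELY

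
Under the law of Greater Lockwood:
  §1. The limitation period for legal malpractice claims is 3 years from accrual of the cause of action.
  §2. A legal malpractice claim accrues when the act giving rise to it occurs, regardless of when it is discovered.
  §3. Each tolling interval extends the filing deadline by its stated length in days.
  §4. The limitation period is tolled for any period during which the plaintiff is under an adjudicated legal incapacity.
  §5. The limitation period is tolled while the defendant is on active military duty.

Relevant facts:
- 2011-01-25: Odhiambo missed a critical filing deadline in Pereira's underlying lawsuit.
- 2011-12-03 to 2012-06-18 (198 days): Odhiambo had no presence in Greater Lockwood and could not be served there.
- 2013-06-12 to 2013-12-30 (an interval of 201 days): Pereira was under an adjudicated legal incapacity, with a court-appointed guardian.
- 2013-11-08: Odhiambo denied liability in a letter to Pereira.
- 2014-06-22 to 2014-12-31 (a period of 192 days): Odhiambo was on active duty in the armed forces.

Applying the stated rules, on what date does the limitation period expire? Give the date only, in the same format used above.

2015-02-22

The limitation period began to run on 2011-01-25.
3 years from 2011-01-25 is 2014-01-25.
Because the plaintiff's legal incapacity ran from 2013-06-12 to 2013-12-30, the deadline is extended by 201 days to 2014-08-14.
The period was tolled for 192 days by the defendant's active military service (2014-06-22 to 2014-12-31), pushing the deadline to 2015-02-22.
Although the defendant's absence ran from 2011-12-03 to 2012-06-18, the stated rules do not make that a tolling event, so it is disregarded.
Nothing else in the chronology tolls or restarts the period.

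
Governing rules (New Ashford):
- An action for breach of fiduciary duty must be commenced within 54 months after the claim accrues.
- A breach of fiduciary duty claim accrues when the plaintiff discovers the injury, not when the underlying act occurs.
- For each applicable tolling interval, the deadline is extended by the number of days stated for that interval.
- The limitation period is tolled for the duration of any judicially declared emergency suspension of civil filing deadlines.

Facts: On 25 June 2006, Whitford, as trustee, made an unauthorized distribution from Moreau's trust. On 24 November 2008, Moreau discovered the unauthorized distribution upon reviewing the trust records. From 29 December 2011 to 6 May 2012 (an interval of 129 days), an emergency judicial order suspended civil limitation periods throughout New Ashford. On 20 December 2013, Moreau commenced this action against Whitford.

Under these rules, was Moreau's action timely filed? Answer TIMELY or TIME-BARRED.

Under the discovery rule, the claim accrued on 24 November 2008, when Moreau discovered the injury — not on the 25 June 2006 date of the underlying act.
The untolled deadline — 54 months after 24 November 2008 — is 24 May 2013.
The period was tolled for 129 days by the emergency suspension of filing deadlines (29 December 2011 to 6 May 2012), pushing the deadline to 30 September 2013.
Moreau filed on 20 December 2013, after the 30 September 2013 deadline, so the action is time-barred.

TIME-BARRED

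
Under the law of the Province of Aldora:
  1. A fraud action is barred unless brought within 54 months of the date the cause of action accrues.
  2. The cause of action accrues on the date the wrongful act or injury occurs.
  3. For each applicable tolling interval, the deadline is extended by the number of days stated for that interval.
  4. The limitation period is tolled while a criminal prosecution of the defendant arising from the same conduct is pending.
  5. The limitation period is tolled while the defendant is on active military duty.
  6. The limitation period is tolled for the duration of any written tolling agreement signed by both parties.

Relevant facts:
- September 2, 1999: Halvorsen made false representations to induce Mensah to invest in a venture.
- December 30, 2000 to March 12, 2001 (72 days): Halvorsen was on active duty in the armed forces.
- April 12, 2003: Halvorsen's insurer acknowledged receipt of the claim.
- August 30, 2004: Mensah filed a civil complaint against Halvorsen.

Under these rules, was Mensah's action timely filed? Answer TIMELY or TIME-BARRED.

The limitation period began to run on September 2, 1999.
54 months from September 2, 1999 is March 2, 2004.
The defendant's active military service from December 30, 2000 to March 12, 2001 tolled the period for 72 days, extending the deadline to May 13, 2004.
None of the other events listed affects the running of the period under the stated rules.
Mensah filed on August 30, 2004, after the May 13, 2004 deadline, so the action is time-barred.

TIME-BARRED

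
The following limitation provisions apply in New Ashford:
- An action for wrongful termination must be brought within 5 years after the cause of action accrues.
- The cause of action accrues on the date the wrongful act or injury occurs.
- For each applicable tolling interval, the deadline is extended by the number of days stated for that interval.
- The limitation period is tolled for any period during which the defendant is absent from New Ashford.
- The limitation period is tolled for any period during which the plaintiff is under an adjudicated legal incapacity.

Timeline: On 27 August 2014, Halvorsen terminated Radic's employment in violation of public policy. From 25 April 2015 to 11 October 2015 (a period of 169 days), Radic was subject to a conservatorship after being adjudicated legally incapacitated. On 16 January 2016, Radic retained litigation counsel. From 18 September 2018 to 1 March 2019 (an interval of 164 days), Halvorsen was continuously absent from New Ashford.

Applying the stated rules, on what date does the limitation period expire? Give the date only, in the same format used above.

The cause of action accrued on 27 August 2014, the date of the act.
Adding the 5 years base period to 27 August 2014 gives a deadline of 27 August 2019, before any tolling.
Because the plaintiff's legal incapacity ran from 25 April 2015 to 11 October 2015, the deadline is extended by 169 days to 12 February 2020.
The period was tolled for 164 days by the defendant's absence from the jurisdiction (18 September 2018 to 1 March 2019), pushing the deadline to 25 July 2020.
Nothing else in the chronology tolls or restarts the period.

25 July 2020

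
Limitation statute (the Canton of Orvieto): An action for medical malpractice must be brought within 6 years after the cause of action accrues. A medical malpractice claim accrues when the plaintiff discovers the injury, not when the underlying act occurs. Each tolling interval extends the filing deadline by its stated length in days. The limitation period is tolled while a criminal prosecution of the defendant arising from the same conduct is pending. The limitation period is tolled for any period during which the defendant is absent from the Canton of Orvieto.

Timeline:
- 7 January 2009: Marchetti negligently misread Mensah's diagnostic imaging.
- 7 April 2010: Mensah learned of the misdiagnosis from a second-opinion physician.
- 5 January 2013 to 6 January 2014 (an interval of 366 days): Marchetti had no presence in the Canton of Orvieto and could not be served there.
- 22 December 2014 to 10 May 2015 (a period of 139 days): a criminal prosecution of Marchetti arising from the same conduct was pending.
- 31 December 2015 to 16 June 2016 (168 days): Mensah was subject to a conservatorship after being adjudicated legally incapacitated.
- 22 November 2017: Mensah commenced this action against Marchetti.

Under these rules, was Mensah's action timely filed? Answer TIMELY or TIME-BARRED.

Accrual is tied to discovery, so the period began on 7 April 2010 rather than on 7 January 2009 when the act occurred.
6 years from 7 April 2010 is 7 April 2016.
The period was tolled for 366 days by the defendant's absence from the jurisdiction (5 January 2013 to 6 January 2014), pushing the deadline to 8 April 2017.
The pending criminal prosecution from 22 December 2014 to 10 May 2015 tolled the period for 139 days, extending the deadline to 25 August 2017.
No stated provision tolls the period for the plaintiff's incapacity, so the interval from 31 December 2015 to 16 June 2016 has no effect on the deadline.
Filing on 22 November 2017 missed the 25 August 2017 deadline — the action is time-barred.

TIME-BARRED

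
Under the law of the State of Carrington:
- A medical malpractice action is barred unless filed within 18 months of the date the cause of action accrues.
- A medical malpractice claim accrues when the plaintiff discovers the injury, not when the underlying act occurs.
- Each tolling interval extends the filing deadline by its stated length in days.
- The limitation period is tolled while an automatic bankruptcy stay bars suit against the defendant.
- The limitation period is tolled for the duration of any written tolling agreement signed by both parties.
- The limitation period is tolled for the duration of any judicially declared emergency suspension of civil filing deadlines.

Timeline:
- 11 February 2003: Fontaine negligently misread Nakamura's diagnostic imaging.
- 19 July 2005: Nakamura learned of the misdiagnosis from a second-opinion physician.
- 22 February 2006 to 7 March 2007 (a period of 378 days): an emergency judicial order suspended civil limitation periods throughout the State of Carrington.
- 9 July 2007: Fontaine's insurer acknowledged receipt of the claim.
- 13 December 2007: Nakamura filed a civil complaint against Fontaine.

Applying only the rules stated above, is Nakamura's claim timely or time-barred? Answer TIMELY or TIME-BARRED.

TIMELY

The claim did not accrue until Nakamura discovered the injury on 19 July 2005; the 11 February 2003 act date does not start the clock under the stated rule.
18 months from 19 July 2005 is 19 January 2007.
Because the emergency suspension of filing deadlines ran from 22 February 2006 to 7 March 2007, the deadline is extended by 378 days to 1 February 2008.
The other events in the timeline have no effect on the limitation period under the stated rules.
Nakamura filed on 13 December 2007, before the 1 February 2008 deadline, so the action is timely.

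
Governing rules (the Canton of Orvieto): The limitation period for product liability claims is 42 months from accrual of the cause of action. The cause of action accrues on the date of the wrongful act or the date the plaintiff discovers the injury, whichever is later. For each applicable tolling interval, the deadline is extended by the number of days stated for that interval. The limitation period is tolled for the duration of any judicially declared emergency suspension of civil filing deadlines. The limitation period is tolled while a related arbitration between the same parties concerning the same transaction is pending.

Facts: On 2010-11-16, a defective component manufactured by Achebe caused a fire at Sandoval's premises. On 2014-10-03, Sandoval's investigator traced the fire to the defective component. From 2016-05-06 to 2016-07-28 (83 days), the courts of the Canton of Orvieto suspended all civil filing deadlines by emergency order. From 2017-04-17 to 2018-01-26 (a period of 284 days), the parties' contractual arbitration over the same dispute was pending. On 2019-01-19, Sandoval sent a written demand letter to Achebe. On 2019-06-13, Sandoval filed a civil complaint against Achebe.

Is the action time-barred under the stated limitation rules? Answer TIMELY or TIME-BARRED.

The claim accrued on 2014-10-03 — the later of the 2010-11-16 act and the 2014-10-03 discovery.
The untolled deadline — 42 months after 2014-10-03 — is 2018-04-03.
The period was tolled for 83 days by the emergency suspension of filing deadlines (2016-05-06 to 2016-07-28), pushing the deadline to 2018-06-25.
The pending related arbitration from 2017-04-17 to 2018-01-26 tolled the period for 284 days, extending the deadline to 2019-04-05.
None of the other events listed affects the running of the period under the stated rules.
Filing on 2019-06-13 missed the 2019-04-05 deadline — the action is time-barred.

TIME-BARRED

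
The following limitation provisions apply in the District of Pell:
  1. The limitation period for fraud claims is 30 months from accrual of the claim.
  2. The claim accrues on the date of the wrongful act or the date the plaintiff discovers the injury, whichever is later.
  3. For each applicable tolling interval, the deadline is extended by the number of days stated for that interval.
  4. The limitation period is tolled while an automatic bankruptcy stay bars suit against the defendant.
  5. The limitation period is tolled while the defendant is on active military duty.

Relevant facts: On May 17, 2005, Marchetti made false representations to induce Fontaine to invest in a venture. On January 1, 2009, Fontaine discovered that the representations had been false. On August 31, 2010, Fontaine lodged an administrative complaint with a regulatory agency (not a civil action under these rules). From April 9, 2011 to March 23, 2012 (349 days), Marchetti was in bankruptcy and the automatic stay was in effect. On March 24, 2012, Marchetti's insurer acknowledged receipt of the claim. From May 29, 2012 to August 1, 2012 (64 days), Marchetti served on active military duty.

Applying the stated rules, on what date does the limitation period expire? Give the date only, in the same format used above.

August 17, 2012

The claim accrued on January 1, 2009 — the later of the May 17, 2005 act and the January 1, 2009 discovery.
Adding the 30 months base period to January 1, 2009 gives a deadline of July 1, 2011, before any tolling.
The automatic bankruptcy stay from April 9, 2011 to March 23, 2012 tolled the period for 349 days, extending the deadline to June 14, 2012.
The defendant's active military service from May 29, 2012 to August 1, 2012 tolled the period for 64 days, extending the deadline to August 17, 2012.
Nothing else in the chronology tolls or restarts the period.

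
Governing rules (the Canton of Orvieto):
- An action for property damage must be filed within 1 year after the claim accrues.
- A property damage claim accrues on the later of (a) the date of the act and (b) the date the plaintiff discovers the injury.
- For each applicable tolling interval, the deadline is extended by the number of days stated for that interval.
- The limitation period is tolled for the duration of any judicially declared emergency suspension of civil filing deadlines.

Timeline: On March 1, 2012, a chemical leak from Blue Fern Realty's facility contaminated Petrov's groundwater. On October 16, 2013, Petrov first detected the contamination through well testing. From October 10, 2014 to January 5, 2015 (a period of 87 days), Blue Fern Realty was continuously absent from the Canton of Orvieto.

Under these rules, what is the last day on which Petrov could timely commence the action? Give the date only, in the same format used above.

October 16, 2014

The claim accrued on October 16, 2013 — the later of the March 1, 2012 act and the October 16, 2013 discovery.
The untolled deadline — 1 year after October 16, 2013 — is October 16, 2014.
No stated provision tolls the period for the defendant's absence, so the interval from October 10, 2014 to January 5, 2015 has no effect on the deadline.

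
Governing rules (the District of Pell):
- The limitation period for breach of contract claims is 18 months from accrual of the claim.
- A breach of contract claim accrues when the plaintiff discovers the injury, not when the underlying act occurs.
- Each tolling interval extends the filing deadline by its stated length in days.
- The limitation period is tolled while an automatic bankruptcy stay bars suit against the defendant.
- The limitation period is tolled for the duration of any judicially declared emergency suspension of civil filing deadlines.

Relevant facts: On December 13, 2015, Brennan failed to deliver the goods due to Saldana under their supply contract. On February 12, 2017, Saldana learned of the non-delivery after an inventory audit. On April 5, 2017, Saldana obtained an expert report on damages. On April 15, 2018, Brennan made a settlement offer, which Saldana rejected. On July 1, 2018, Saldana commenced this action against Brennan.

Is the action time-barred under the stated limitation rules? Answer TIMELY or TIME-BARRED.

TIMELY

Under the discovery rule, the claim accrued on February 12, 2017, when Saldana discovered the injury — not on the December 13, 2015 date of the underlying act.
The untolled deadline — 18 months after February 12, 2017 — is August 12, 2018.
The other events in the timeline have no effect on the limitation period under the stated rules.
The July 1, 2018 filing precedes the August 12, 2018 deadline; the claim is timely.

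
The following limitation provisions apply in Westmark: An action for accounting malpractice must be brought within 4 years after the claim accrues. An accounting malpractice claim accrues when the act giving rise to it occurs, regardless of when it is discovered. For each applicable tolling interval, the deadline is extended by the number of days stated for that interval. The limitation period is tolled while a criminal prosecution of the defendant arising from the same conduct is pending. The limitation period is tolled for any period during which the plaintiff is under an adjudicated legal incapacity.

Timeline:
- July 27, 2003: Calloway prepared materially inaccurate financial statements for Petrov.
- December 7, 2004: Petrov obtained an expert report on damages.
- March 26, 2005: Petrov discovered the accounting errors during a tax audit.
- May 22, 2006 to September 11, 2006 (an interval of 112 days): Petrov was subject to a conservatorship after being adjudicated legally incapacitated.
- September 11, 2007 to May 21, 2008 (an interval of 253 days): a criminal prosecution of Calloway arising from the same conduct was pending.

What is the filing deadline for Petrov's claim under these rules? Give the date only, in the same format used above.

Accrual is governed by the date of the act, so the period began to run on July 27, 2003; the later discovery on March 26, 2005 is irrelevant under the stated rule.
Adding the 4 years base period to July 27, 2003 gives a deadline of July 27, 2007, before any tolling.
The period was tolled for 112 days by the plaintiff's legal incapacity (May 22, 2006 to September 11, 2006), pushing the deadline to November 16, 2007.
The period was tolled for 253 days by the pending criminal prosecution (September 11, 2007 to May 21, 2008), pushing the deadline to July 26, 2008.
Nothing else in the chronology tolls or restarts the period.

July 26, 2008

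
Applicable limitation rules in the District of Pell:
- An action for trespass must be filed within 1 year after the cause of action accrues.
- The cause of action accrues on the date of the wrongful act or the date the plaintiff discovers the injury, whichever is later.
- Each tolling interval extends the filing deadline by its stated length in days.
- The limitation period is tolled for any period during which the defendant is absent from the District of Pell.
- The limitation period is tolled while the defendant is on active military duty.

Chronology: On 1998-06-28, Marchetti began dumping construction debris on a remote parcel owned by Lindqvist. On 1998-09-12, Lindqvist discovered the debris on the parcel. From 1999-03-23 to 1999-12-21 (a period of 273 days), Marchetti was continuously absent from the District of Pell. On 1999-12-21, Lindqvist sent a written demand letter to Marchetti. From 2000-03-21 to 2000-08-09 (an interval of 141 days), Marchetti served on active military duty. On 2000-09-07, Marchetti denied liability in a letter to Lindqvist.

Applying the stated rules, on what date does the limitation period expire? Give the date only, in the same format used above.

The claim accrued on 1998-09-12 — the later of the 1998-06-28 act and the 1998-09-12 discovery.
Adding the 1 year base period to 1998-09-12 gives a deadline of 1999-09-12, before any tolling.
The period was tolled for 273 days by the defendant's absence from the jurisdiction (1999-03-23 to 1999-12-21), pushing the deadline to 2000-06-11.
The defendant's active military service from 2000-03-21 to 2000-08-09 tolled the period for 141 days, extending the deadline to 2000-10-30.
None of the other events listed affects the running of the period under the stated rules.

2000-10-30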